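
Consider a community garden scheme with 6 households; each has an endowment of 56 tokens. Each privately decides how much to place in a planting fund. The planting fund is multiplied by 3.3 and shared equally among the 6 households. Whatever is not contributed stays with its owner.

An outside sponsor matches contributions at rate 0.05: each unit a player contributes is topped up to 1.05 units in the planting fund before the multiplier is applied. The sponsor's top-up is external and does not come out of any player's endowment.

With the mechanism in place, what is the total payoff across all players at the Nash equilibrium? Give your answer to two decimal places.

The effective private return is 3.3 × 1.05 / 6 = 0.5775, which is still under 1, so the mechanism doesn't change anyone's dominant strategy: zero contribution.
At the Nash equilibrium no one contributes; group total payoff = 6 × 56 = 336.

336.00 tokens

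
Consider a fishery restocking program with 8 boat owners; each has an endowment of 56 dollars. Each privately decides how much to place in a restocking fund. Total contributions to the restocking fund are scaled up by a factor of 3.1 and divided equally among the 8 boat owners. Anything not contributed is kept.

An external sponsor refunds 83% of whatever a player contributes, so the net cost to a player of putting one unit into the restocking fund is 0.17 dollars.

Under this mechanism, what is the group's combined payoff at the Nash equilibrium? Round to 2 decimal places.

With the mechanism, a contributed unit returns (3.1/8) / 0.17 = 2.2794 per unit of net cost to the contributor — now above 1 — so contributing fully is weakly dominant for every player.
At the Nash equilibrium everyone contributes 56. Group total payoff = 8 × (56 × 0.83 + 3.1 × 56) = 1760.64.

1760.64 dollars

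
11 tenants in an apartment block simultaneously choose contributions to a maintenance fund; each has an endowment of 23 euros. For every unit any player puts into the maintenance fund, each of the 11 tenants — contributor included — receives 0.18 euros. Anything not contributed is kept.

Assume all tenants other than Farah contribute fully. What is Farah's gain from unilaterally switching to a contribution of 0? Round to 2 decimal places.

18.86 euros

Switching from a contribution of 23 to 0 lets Farah keep an extra 23 euros, but lowers the maintenance fund by 23, which costs Farah their own share of that drop: 0.18 × 23 = 4.14.
Net gain = 23 − 4.14 = 18.86. The private return per contributed unit (0.18) is below 1, so free-riding is indeed the best response regardless of what the others do.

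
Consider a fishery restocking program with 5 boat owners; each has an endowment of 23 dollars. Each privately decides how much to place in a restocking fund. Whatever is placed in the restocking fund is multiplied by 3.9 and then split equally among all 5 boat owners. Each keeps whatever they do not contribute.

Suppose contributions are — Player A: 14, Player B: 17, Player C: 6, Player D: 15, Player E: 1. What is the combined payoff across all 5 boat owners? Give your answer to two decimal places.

Total contributed: 14 + 17 + 6 + 15 + 1 = 53; total kept: 5 × 23 − 53 = 62.
The restocking fund pays out 3.9 × 53 = 206.70 in aggregate.
Group total = 62 + 206.70 = 268.70.

268.70 dollars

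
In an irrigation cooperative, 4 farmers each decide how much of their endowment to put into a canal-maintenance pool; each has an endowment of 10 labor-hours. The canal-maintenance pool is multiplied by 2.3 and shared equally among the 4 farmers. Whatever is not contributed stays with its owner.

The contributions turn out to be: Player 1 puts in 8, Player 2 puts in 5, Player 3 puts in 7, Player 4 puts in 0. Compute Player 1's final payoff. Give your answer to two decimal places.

13.50 labor-hours

Total contributed: 8 + 5 + 7 + 0 = 20.
Each receives 2.3 × 20 / 4 = 11.50 from the canal-maintenance pool.
Player 1 keeps 10 − 8 = 2, so Player 1's payoff is 2 + 11.50 = 13.50.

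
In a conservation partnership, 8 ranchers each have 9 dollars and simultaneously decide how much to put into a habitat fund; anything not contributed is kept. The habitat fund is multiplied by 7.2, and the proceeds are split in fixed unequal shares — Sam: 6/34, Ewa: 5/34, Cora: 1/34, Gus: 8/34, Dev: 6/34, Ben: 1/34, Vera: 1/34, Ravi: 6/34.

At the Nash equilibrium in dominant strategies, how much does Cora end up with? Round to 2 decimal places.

Player j's private return per contributed unit is 7.2 × (j's share). Contributing is weakly dominant for j when that share is at least 1/7.2 = 0.1389, and contributing 0 is dominant otherwise.
Sam, Ewa, Gus, Dev and Ravi are above the threshold, contributing 9 each; the remaining 3 contribute 0. Total contributed: 45.
Cora keeps 9 and receives 7.2 × 45 × 1/34 = 9.53 from the habitat fund, for a payoff of 18.53.

18.53 dollars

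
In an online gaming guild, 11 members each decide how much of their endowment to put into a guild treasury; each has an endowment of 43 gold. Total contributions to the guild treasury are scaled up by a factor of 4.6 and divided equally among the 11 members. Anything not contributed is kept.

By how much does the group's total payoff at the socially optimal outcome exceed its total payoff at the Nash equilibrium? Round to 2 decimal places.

1702.80 gold

Each contributed unit returns 4.6/11 = 0.4182 to its contributor — below 1 — so contributing 0 is dominant for every player. At the Nash equilibrium everyone keeps their 43, and the group total is 11 × 43 = 473.
Each contributed unit returns 4.600 to the group as a whole (0.4182 to each of 11 players), which exceeds 1, so the social optimum is full contribution: group total = 4.600 × 473 = 2175.80.
Efficiency loss = 2175.80 − 473 = 1702.80.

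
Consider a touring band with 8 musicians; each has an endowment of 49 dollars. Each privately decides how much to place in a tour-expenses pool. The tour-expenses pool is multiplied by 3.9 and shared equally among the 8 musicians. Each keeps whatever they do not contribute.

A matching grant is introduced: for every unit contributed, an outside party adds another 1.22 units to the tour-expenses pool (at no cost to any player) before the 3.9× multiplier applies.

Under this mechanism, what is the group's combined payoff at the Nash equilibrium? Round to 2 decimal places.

3393.94 dollars

The effective private return per unit is now 3.9 × 2.22 / 8 = 1.0823 > 1, so every player's dominant strategy flips to full contribution.
So the Nash equilibrium is full contribution by all 8; the group earns 3.9 × 2.22 × 392 = 3393.94.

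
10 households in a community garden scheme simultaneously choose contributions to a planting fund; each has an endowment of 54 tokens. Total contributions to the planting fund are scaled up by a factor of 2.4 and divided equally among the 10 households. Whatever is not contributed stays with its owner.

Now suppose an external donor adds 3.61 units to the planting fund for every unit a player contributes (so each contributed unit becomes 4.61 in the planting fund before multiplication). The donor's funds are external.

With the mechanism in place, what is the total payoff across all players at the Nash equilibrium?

Under the mechanism each unit contributed yields 2.4 × 4.61 / 10 = 1.1064 back to its contributor per unit of net cost, which exceeds 1, making full contribution the dominant choice for everyone.
So the Nash equilibrium is full contribution by all 10; the group earns 2.4 × 4.61 × 540 = 5974.56.

5974.56 tokens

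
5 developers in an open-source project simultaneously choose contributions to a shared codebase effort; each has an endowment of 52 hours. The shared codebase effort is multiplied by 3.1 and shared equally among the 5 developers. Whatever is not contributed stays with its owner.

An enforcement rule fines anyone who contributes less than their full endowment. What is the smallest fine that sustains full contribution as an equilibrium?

19.76 hours

Given the others contribute fully, the best deviation is to contribute 0 (any partial contribution still incurs the fine and gives up units whose private return 0.6200 is below 1).
Deviating from 52 to 0 saves 52 hours but forfeits the deviator's share of the drop in the shared codebase effort: 3.1/5 × 52 = 32.24.
So the deviation gain is 52 − 32.24 = 19.76, and the fine must be at least 19.76 hours to wipe it out.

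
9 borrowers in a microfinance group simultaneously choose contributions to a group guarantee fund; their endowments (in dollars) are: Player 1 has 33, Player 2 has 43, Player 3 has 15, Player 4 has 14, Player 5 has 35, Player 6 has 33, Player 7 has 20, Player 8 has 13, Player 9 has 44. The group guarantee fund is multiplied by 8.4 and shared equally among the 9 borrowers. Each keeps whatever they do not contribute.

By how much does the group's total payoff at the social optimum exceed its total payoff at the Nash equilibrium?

The private return per contributed unit is 8.4/9 = 0.9333 < 1 for every player regardless of endowment, so the Nash equilibrium is zero contribution and the group total is Σ E_j = 33 + 43 + 15 + 14 + 35 + 33 + 20 + 13 + 44 = 250.
Each contributed unit returns 8.400 to the group, so the social optimum is full contribution by everyone: group total = 8.400 × 250 = 2100.00.
Efficiency loss = (8.400 − 1) × 250 = 1850.00.

1850.00 dollars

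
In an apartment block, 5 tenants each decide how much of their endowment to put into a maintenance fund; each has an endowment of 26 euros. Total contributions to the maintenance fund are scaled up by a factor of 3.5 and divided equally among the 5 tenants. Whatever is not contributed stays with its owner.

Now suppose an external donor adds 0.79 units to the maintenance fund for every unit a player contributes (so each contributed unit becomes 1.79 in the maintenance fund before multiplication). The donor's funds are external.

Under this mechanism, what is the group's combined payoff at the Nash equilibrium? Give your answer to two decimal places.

814.45 euros

Under the mechanism each unit contributed yields 3.5 × 1.79 / 5 = 1.2530 back to its contributor per unit of net cost, which exceeds 1, making full contribution the dominant choice for everyone.
At the Nash equilibrium everyone contributes 26. Group total payoff = 3.5 × 1.79 × 130 = 814.45.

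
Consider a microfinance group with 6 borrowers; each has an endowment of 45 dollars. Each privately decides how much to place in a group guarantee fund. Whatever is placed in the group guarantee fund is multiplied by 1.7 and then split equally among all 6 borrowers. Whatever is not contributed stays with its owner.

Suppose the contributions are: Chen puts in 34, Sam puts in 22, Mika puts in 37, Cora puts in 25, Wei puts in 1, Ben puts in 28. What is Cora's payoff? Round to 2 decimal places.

Total contributed: 34 + 22 + 37 + 25 + 1 + 28 = 147.
Each receives 1.7 × 147 / 6 = 41.65 from the group guarantee fund.
Cora keeps 45 − 25 = 20, so Cora's payoff is 20 + 41.65 = 61.65.

61.65 dollars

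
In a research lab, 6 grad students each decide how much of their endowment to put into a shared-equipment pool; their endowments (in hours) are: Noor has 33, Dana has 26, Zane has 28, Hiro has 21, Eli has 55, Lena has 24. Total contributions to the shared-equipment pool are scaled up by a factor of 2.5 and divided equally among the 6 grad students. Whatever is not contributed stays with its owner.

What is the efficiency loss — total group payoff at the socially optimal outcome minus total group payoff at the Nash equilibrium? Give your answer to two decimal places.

280.50 hours

The private return per contributed unit is 2.5/6 = 0.4167 < 1 for every player regardless of endowment, so the Nash equilibrium is zero contribution and the group total is Σ E_j = 33 + 26 + 28 + 21 + 55 + 24 = 187.
Each contributed unit returns 2.500 to the group, so the social optimum is full contribution by everyone: group total = 2.500 × 187 = 467.50.
Efficiency loss = (2.500 − 1) × 187 = 280.50.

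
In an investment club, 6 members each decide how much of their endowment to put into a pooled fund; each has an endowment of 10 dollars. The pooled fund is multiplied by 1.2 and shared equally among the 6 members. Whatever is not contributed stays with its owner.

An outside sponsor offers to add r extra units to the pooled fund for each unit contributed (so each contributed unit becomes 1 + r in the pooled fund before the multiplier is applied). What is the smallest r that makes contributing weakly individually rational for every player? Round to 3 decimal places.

4.000

With matching at rate r, one contributed unit becomes (1 + r) in the pooled fund and returns 1.2 × (1 + r) / 6 to the contributor.
Setting this equal to 1: 1 + r = 6/1.2 = 5.0000.
So the minimum matching rate is r = 5.0000 − 1 = 4.000.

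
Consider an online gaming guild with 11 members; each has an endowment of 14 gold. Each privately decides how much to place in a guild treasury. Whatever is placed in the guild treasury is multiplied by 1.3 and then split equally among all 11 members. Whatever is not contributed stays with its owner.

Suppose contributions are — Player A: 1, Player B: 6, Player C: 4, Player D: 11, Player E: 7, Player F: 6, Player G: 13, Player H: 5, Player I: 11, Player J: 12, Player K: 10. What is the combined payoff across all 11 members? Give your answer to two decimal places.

Total contributed: 1 + 6 + 4 + 11 + 7 + 6 + 13 + 5 + 11 + 12 + 10 = 86; total kept: 11 × 14 − 86 = 68.
The guild treasury pays out 1.3 × 86 = 111.80 in aggregate.
Group total = 68 + 111.80 = 179.80.

179.80 gold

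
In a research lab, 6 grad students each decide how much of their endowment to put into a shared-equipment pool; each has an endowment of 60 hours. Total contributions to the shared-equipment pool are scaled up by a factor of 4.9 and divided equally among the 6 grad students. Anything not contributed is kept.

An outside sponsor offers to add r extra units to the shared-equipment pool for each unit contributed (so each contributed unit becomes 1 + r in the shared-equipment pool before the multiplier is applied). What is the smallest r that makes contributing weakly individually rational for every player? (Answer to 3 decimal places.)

With matching at rate r, one contributed unit becomes (1 + r) in the shared-equipment pool and returns 4.9 × (1 + r) / 6 to the contributor.
Setting this equal to 1: 1 + r = 6/4.9 = 1.2245.
So the minimum matching rate is r = 1.2245 − 1 = 0.224.

0.224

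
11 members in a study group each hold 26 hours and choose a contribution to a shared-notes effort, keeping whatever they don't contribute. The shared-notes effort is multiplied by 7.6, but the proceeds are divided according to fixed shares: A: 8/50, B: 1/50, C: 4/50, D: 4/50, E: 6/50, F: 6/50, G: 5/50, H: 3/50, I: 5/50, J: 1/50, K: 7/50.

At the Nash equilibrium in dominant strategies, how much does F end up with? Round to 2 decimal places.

73.42 hours

Player j's private return per contributed unit is 7.6 × (j's share). Contributing is weakly dominant for j when that share is at least 1/7.6 = 0.1316, and contributing 0 is dominant otherwise.
A and K are above the threshold, contributing 26 each; the remaining 9 contribute 0. Total contributed: 52.
F keeps 26 and receives 7.6 × 52 × 6/50 = 47.42 from the shared-notes effort, for a payoff of 73.42.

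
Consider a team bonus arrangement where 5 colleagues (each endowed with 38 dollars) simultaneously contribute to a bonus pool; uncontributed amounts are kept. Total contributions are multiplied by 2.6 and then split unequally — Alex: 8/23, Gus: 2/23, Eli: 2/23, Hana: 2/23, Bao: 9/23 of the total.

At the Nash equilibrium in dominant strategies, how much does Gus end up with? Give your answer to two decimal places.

For player j, contributing a unit is worthwhile iff 2.6 × (j's share) ≥ 1, i.e. iff j's share is at least 0.3846.
Bao alone (share 9/23) is above the threshold, contributing 38; the remaining 4 contribute 0. Total contributed: 38.
Gus keeps 38 and receives 2.6 × 38 × 2/23 = 8.59 from the bonus pool, for a payoff of 46.59.

46.59 dollars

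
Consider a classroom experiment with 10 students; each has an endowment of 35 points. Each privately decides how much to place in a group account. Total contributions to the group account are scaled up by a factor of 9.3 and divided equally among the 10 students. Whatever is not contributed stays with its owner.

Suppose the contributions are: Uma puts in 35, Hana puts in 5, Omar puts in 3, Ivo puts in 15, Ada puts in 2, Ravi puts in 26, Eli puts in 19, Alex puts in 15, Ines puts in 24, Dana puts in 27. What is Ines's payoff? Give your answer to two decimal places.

170.03 points

Total contributed: 35 + 5 + 3 + 15 + 2 + 26 + 19 + 15 + 24 + 27 = 171.
Each receives 9.3 × 171 / 10 = 159.03 from the group account.
Ines keeps 35 − 24 = 11, so Ines's payoff is 11 + 159.03 = 170.03.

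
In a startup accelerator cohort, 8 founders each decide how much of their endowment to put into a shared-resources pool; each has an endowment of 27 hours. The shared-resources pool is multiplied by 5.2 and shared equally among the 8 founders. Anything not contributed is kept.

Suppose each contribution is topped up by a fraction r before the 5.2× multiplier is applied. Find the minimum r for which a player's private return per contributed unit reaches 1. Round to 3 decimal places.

With matching at rate r, one contributed unit becomes (1 + r) in the shared-resources pool and returns 5.2 × (1 + r) / 8 to the contributor.
Setting this equal to 1: 1 + r = 8/5.2 = 1.5385.
So the minimum matching rate is r = 1.5385 − 1 = 0.538.

0.538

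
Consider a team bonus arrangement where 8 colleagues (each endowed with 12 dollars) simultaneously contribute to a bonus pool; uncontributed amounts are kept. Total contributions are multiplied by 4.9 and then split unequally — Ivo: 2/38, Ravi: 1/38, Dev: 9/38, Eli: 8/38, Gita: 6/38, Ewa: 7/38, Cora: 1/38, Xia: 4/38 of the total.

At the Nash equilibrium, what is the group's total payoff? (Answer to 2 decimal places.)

189.60 dollars

A player with share s gets back 4.9·s per unit contributed, so full contribution is dominant for anyone with s > 1/4.9 = 0.2041 and zero contribution is dominant for anyone below.
Dev and Eli are above the threshold, contributing 12 each; the remaining 6 contribute 0. Total contributed: 24.
The bonus pool pays out 4.9 × 24 = 117.60 in total (split across the unequal shares, but the aggregate is all that matters for the group sum).
The 6 free-riders keep 12 each, adding 72. Group total = 72 + 117.60 = 189.60.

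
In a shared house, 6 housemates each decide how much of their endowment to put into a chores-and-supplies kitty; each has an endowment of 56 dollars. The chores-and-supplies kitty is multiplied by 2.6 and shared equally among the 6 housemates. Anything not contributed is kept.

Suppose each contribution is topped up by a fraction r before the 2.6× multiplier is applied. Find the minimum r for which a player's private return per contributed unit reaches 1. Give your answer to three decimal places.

1.308

With matching at rate r, one contributed unit becomes (1 + r) in the chores-and-supplies kitty and returns 2.6 × (1 + r) / 6 to the contributor.
Setting this equal to 1: 1 + r = 6/2.6 = 2.3077.
So the minimum matching rate is r = 2.3077 − 1 = 1.308.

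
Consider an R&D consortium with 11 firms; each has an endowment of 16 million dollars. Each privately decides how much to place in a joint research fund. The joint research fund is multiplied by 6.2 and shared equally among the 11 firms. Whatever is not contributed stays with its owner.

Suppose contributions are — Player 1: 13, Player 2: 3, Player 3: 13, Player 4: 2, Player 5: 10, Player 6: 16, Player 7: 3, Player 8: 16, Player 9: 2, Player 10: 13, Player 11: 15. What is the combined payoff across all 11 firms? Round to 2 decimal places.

Total contributed: 13 + 3 + 13 + 2 + 10 + 16 + 3 + 16 + 2 + 13 + 15 = 106; total kept: 11 × 16 − 106 = 70.
The joint research fund pays out 6.2 × 106 = 657.20 in aggregate.
Group total = 70 + 657.20 = 727.20.

727.20 million dollars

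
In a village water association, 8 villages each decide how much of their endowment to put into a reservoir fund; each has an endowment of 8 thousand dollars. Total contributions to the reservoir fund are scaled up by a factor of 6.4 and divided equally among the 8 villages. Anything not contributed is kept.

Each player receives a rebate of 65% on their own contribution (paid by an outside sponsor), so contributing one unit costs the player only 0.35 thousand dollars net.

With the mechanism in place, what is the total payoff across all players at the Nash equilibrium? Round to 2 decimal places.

451.20 thousand dollars

With the mechanism, a contributed unit returns (6.4/8) / 0.35 = 2.2857 per unit of net cost to the contributor — now above 1 — so contributing fully is weakly dominant for every player.
At the Nash equilibrium everyone contributes 8. Group total payoff = 8 × (8 × 0.65 + 6.4 × 8) = 451.20.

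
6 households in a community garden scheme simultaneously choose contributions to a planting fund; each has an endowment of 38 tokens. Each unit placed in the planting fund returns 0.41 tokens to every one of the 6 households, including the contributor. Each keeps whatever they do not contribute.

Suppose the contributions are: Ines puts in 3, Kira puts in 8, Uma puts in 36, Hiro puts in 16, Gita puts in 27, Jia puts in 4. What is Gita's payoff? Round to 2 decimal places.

49.54 tokens

Total contributed: 3 + 8 + 36 + 16 + 27 + 4 = 94.
Each receives 0.41 × 94 = 38.54 from the planting fund.
Gita keeps 38 − 27 = 11, so Gita's payoff is 11 + 38.54 = 49.54.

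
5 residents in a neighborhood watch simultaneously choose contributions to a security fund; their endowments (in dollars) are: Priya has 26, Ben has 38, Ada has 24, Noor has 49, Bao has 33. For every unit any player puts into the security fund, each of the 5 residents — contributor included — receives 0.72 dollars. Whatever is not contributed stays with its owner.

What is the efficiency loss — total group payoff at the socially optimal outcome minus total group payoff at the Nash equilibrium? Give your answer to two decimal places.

442.00 dollars

The private return per contributed unit is 0.72 < 1 for everyone, so the Nash equilibrium is zero contribution and the group total is Σ E_j = 26 + 38 + 24 + 49 + 33 = 170.
Each contributed unit returns 3.600 to the group, so the social optimum is full contribution by everyone: group total = 3.600 × 170 = 612.00.
Efficiency loss = (3.600 − 1) × 170 = 442.00.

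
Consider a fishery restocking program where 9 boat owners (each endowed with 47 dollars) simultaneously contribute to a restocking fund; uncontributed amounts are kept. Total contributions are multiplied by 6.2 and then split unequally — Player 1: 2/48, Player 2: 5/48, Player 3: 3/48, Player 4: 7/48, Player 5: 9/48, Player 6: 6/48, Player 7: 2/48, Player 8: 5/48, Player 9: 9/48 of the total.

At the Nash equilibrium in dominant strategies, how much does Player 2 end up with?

Player j's private return per contributed unit is 6.2 × (j's share). Contributing is weakly dominant for j when that share is at least 1/6.2 = 0.1613, and contributing 0 is dominant otherwise.
Player 5 and Player 9 clear that bar, contributing 47 each; the remaining 7 contribute 0. Total contributed: 94.
Player 2 keeps 47 and receives 6.2 × 94 × 5/48 = 60.71 from the restocking fund, for a payoff of 107.71.

107.71 dollars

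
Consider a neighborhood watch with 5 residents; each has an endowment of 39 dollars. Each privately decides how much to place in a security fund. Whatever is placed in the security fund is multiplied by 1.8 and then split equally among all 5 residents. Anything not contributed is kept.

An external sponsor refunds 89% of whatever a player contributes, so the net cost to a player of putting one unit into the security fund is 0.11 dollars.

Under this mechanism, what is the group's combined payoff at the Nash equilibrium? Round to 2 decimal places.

524.55 dollars

Under the mechanism each unit contributed yields (1.8/5) / 0.11 = 3.2727 back to its contributor per unit of net cost, which exceeds 1, making full contribution the dominant choice for everyone.
At the Nash equilibrium everyone contributes 39. Group total payoff = 5 × (39 × 0.89 + 1.8 × 39) = 524.55.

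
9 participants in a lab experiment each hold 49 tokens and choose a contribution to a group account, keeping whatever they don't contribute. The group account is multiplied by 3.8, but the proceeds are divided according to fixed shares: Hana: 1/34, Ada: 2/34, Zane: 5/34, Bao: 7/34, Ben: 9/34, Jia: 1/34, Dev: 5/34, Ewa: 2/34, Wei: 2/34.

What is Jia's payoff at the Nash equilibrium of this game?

For player j, contributing a unit is worthwhile iff 3.8 × (j's share) ≥ 1, i.e. iff j's share is at least 0.2632.
Ben alone (share 9/34) is above the threshold, contributing 49; the remaining 8 contribute 0. Total contributed: 49.
Jia keeps 49 and receives 3.8 × 49 × 1/34 = 5.48 from the group account, for a payoff of 54.48.

54.48 tokens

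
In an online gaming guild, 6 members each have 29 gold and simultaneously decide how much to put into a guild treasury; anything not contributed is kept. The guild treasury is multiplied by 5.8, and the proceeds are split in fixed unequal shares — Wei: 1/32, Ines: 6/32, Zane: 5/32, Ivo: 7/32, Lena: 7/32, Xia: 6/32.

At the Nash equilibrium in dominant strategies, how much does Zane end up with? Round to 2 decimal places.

134.13 gold

For player j, contributing a unit is worthwhile iff 5.8 × (j's share) ≥ 1, i.e. iff j's share is at least 0.1724.
Ines, Ivo, Lena and Xia are above the threshold, contributing 29 each; the remaining 2 contribute 0. Total contributed: 116.
Zane keeps 29 and receives 5.8 × 116 × 5/32 = 105.13 from the guild treasury, for a payoff of 134.13.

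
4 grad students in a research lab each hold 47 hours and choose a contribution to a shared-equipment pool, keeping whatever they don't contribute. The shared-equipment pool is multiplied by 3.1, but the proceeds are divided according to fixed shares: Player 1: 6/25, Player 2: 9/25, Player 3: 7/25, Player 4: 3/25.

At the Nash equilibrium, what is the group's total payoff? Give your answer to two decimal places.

286.70 hours

Each unit j contributes comes back to j as 3.1 × (j's share), so j prefers to contribute only if that share exceeds 1/3.1 = 0.3226; otherwise keeping the unit dominates.
The only share above 0.3226 is Player 2's 9/25, contributing 47; the remaining 3 contribute 0. Total contributed: 47.
The shared-equipment pool pays out 3.1 × 47 = 145.70 in total (split across the unequal shares, but the aggregate is all that matters for the group sum).
The 3 free-riders keep 47 each, adding 141. Group total = 141 + 145.70 = 286.70.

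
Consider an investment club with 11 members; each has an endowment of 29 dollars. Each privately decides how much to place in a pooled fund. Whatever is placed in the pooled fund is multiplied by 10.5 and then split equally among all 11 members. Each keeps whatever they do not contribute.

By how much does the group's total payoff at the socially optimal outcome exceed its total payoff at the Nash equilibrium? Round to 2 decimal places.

3030.50 dollars

Each contributed unit returns 10.5/11 = 0.9545 to its contributor — below 1 — so contributing 0 is dominant for every player. At the Nash equilibrium everyone keeps their 29, and the group total is 11 × 29 = 319.
Each contributed unit returns 10.500 to the group as a whole (0.9545 to each of 11 players), which exceeds 1, so the social optimum is full contribution: group total = 10.500 × 319 = 3349.50.
Efficiency loss = 3349.50 − 319 = 3030.50.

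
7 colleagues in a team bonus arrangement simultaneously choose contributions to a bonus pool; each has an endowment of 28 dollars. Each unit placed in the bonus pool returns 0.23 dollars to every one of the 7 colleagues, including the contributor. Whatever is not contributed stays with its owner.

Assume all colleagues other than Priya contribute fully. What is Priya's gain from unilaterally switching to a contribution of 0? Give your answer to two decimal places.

Switching from a contribution of 28 to 0 lets Priya keep an extra 28 dollars, but lowers the bonus pool by 28, which costs Priya their own share of that drop: 0.23 × 28 = 6.44.
Net gain = 28 − 6.44 = 21.56. The private return per contributed unit (0.23) is below 1, so free-riding is indeed the best response regardless of what the others do.

21.56 dollars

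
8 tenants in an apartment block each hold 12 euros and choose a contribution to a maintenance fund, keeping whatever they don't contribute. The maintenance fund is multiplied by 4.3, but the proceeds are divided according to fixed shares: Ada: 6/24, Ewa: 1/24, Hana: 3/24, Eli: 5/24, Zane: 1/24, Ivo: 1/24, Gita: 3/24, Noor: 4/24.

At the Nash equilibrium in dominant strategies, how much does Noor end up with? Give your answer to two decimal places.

20.60 euros

For player j, contributing a unit is worthwhile iff 4.3 × (j's share) ≥ 1, i.e. iff j's share is at least 0.2326.
Ada alone (share 6/24) is above the threshold, contributing 12; the remaining 7 contribute 0. Total contributed: 12.
Noor keeps 12 and receives 4.3 × 12 × 4/24 = 8.60 from the maintenance fund, for a payoff of 20.60.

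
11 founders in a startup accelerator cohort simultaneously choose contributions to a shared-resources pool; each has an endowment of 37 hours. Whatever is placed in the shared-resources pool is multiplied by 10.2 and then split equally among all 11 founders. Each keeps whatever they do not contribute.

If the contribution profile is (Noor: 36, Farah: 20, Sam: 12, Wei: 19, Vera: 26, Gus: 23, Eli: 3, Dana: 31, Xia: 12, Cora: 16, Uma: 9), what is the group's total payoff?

2311.40 hours

Total contributed: 36 + 20 + 12 + 19 + 26 + 23 + 3 + 31 + 12 + 16 + 9 = 207; total kept: 11 × 37 − 207 = 200.
The shared-resources pool pays out 10.2 × 207 = 2111.40 in aggregate.
Group total = 200 + 2111.40 = 2311.40.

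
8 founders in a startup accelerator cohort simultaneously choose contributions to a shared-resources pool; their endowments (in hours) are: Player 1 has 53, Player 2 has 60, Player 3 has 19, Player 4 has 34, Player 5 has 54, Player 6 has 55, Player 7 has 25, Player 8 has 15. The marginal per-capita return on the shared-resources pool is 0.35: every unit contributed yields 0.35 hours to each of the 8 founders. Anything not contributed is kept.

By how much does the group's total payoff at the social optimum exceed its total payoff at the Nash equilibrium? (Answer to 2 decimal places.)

567.00 hours

The private return per contributed unit is 0.35 < 1 for everyone, so the Nash equilibrium is zero contribution and the group total is Σ E_j = 53 + 60 + 19 + 34 + 54 + 55 + 25 + 15 = 315.
Each contributed unit returns 2.800 to the group, so the social optimum is full contribution by everyone: group total = 2.800 × 315 = 882.00.
Efficiency loss = (2.800 − 1) × 315 = 567.00.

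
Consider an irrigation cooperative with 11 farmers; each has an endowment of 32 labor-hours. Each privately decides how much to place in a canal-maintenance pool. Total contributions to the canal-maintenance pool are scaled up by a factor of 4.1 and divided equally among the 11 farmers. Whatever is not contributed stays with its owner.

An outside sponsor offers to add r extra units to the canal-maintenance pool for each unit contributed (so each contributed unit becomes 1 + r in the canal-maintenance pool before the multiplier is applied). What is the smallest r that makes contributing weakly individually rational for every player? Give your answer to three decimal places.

With matching at rate r, one contributed unit becomes (1 + r) in the canal-maintenance pool and returns 4.1 × (1 + r) / 11 to the contributor.
Setting this equal to 1: 1 + r = 11/4.1 = 2.6829.
So the minimum matching rate is r = 2.6829 − 1 = 1.683.

1.683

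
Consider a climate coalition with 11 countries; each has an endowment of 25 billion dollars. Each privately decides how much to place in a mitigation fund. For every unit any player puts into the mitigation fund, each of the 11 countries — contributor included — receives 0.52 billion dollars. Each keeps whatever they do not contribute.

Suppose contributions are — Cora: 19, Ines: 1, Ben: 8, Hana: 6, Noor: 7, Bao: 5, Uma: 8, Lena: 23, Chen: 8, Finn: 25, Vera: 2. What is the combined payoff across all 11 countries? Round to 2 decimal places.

803.64 billion dollars

Total contributed: 19 + 1 + 8 + 6 + 7 + 5 + 8 + 23 + 8 + 25 + 2 = 112; total kept: 11 × 25 − 112 = 163.
The mitigation fund pays out 0.52 × 11 × 112 = 640.64 in aggregate.
Group total = 163 + 640.64 = 803.64.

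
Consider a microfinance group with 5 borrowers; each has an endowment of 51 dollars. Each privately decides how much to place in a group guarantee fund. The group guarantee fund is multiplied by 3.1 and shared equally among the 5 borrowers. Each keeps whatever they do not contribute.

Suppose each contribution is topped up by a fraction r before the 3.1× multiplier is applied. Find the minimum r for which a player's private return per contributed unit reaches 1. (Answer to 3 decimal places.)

With matching at rate r, one contributed unit becomes (1 + r) in the group guarantee fund and returns 3.1 × (1 + r) / 5 to the contributor.
Setting this equal to 1: 1 + r = 5/3.1 = 1.6129.
So the minimum matching rate is r = 1.6129 − 1 = 0.613.

0.613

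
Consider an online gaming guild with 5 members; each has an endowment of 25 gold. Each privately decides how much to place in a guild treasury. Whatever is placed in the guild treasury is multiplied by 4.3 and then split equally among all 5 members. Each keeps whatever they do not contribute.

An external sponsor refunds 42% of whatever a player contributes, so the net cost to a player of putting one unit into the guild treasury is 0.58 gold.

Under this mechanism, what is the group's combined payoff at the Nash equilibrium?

With the mechanism, a contributed unit returns (4.3/5) / 0.58 = 1.4828 per unit of net cost to the contributor — now above 1 — so contributing fully is weakly dominant for every player.
At the Nash equilibrium everyone contributes 25. Group total payoff = 5 × (25 × 0.42 + 4.3 × 25) = 590.00.

590.00 gold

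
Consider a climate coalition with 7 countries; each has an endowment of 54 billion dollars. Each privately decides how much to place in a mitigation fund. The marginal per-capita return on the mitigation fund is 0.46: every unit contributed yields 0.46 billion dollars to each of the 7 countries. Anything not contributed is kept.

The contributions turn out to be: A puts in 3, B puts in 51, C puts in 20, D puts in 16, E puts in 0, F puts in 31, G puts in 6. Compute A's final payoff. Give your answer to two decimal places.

Total contributed: 3 + 51 + 20 + 16 + 0 + 31 + 6 = 127.
Each receives 0.46 × 127 = 58.42 from the mitigation fund.
A keeps 54 − 3 = 51, so A's payoff is 51 + 58.42 = 109.42.

109.42 billion dollars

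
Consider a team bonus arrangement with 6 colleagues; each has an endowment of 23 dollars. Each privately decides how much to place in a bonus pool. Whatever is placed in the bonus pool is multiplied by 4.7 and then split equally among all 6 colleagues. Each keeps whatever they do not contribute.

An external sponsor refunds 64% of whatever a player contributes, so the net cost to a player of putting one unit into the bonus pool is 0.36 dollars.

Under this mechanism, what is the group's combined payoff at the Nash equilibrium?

With the mechanism, a contributed unit returns (4.7/6) / 0.36 = 2.1759 per unit of net cost to the contributor — now above 1 — so contributing fully is weakly dominant for every player.
At the Nash equilibrium everyone contributes 23. Group total payoff = 6 × (23 × 0.64 + 4.7 × 23) = 736.92.

736.92 dollars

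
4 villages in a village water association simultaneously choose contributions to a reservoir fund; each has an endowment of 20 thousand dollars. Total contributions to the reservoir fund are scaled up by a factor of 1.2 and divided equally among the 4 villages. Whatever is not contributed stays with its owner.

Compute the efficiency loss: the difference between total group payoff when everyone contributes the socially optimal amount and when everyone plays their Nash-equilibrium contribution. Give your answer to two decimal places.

Each contributed unit returns 1.2/4 = 0.3000 to its contributor — below 1 — so contributing 0 is dominant for every player. At the Nash equilibrium everyone keeps their 20, and the group total is 4 × 20 = 80.
Each contributed unit returns 1.200 to the group as a whole (0.3000 to each of 4 players), which exceeds 1, so the social optimum is full contribution: group total = 1.200 × 80 = 96.00.
Efficiency loss = 96.00 − 80 = 16.00.

16.00 thousand dollars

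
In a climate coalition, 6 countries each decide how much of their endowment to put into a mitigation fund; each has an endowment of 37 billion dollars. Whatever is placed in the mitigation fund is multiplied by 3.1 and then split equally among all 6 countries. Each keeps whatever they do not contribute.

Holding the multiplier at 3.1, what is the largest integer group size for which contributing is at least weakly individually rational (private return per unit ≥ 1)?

Private return per unit is 3.1/(group size), which is ≥ 1 whenever the group size is ≤ 3.1.
The largest such integer is 3.

3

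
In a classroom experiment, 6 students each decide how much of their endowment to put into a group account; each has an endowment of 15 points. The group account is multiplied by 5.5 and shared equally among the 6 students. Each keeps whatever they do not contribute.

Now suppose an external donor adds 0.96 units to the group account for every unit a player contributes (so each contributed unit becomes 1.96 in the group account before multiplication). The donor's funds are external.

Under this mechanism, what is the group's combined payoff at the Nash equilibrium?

970.20 points

The effective private return per unit is now 5.5 × 1.96 / 6 = 1.7967 > 1, so every player's dominant strategy flips to full contribution.
So the Nash equilibrium is full contribution by all 6; the group earns 5.5 × 1.96 × 90 = 970.20.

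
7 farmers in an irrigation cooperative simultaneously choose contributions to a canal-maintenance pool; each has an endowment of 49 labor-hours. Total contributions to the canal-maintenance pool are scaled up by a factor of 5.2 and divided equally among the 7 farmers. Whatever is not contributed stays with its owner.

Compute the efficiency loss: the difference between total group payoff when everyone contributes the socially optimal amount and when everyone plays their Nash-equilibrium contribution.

Each contributed unit returns 5.2/7 = 0.7429 to its contributor — below 1 — so contributing 0 is dominant for every player. At the Nash equilibrium everyone keeps their 49, and the group total is 7 × 49 = 343.
Each contributed unit returns 5.200 to the group as a whole (0.7429 to each of 7 players), which exceeds 1, so the social optimum is full contribution: group total = 5.200 × 343 = 1783.60.
Efficiency loss = 1783.60 − 343 = 1440.60.

1440.60 labor-hours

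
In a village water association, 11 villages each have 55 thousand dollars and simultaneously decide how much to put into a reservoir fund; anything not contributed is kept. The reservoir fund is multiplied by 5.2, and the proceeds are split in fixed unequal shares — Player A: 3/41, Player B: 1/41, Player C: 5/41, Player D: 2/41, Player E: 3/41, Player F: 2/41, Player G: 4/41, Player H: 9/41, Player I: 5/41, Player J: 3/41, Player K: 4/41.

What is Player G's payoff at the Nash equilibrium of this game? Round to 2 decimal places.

82.90 thousand dollars

For player j, contributing a unit is worthwhile iff 5.2 × (j's share) ≥ 1, i.e. iff j's share is at least 0.1923.
Only Player H (9/41) clears that bar, contributing 55; the remaining 10 contribute 0. Total contributed: 55.
Player G keeps 55 and receives 5.2 × 55 × 4/41 = 27.90 from the reservoir fund, for a payoff of 82.90.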